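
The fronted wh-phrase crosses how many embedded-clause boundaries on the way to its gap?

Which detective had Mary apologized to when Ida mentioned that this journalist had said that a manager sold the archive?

0

"which detective" originates inside the matrix clause — no clause boundary is crossed.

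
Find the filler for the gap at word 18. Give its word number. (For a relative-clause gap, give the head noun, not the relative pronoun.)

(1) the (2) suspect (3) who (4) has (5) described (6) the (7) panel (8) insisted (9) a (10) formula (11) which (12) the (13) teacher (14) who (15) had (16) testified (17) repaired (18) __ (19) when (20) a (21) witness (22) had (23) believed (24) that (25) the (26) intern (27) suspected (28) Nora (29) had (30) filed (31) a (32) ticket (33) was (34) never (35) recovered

10

The gap at 18 is the object of "repaired", inside a relative clause.
The relative pronoun is "which" (word 11); it is bound by the head noun immediately before it.
Its filler is the head noun "formula", at word 10.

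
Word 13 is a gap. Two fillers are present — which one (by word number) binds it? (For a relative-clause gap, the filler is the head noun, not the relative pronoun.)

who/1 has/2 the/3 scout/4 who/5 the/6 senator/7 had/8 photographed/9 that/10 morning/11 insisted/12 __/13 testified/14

The marked gap is the subject of "testified".
Its filler is the fronted wh-phrase "who", at word 1.
(The other dependency links word 4 to a gap after word 9.)

1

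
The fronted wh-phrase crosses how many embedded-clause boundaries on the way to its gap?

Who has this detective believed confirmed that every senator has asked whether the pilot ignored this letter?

1

"who" is extracted from the subject of "confirmed".
Boundaries crossed, outermost first: [Ø] — 1 in total.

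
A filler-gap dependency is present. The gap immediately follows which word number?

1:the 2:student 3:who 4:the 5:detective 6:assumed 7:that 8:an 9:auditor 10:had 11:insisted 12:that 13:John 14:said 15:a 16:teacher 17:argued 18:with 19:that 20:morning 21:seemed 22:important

18

The displaced element is "the student" (word 2).
It is linked across 3 clause boundaries (that → that → Ø).
It functions as the object of the preposition "with" of "argued", so the gap sits immediately after word 18 ("with").
Base order: The detective assumed that an auditor had insisted that John said a teacher argued with the student that morning.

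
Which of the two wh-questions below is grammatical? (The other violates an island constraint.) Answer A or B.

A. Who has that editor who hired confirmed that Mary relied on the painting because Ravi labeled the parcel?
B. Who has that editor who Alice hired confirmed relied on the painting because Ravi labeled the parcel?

In A, the wh-phrase is extracted from inside a complex-NP island (relative clause) (introduced by "who"), which blocks movement.
In B, the extraction path crosses only that-complement boundaries, which are transparent.
So B is grammatical.

B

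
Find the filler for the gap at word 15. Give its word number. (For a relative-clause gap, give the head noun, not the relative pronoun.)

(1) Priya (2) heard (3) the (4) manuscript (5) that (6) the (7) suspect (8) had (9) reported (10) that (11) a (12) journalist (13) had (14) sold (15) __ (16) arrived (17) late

The gap at 15 is the object of "sold", inside a relative clause.
The relative pronoun is "that" (word 5); it is bound by the head noun immediately before it.
Its filler is the head noun "manuscript", at word 4.

4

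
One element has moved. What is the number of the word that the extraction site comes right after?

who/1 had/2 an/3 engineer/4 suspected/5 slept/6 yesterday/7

5

The displaced element is "who" (word 1).
It is linked across 1 clause boundary (Ø).
It functions as the subject of "slept", so the gap sits immediately after word 5 ("suspected").
Base order: An engineer had suspected that who slept yesterday.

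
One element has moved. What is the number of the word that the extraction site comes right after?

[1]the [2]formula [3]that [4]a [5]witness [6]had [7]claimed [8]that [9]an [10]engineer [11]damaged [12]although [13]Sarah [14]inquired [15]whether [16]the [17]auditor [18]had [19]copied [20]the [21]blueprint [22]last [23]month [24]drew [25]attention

11

The displaced element is "the formula" (word 2).
It is linked across 1 clause boundary (that).
It functions as the direct object of "damaged", so the gap sits immediately after word 11 ("damaged").
Base order: A witness had claimed that an engineer damaged the formula although Sarah inquired whether the auditor had copied the blueprint last month.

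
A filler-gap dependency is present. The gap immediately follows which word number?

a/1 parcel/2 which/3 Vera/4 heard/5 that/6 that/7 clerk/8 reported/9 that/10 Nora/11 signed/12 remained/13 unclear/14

The displaced element is "a parcel" (word 2).
It is linked across 2 clause boundaries (that → that).
It functions as the direct object of "signed", so the gap sits immediately after word 12 ("signed").
Base order: Vera heard that that clerk reported that Nora signed a parcel.

12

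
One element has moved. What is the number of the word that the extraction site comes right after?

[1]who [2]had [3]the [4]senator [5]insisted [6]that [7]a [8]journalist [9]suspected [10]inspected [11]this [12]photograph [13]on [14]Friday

9

The displaced element is "who" (word 1).
It is linked across 2 clause boundaries (that → Ø).
It functions as the subject of "inspected", so the gap sits immediately after word 9 ("suspected").
Base order: The senator had insisted that a journalist suspected that who inspected this photograph on Friday.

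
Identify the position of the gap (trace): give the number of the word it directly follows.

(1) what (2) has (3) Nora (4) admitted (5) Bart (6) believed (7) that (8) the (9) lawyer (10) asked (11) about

11

The displaced element is "what" (word 1).
It is linked across 2 clause boundaries (Ø → that).
It functions as the object of the preposition "about" of "asked", so the gap sits immediately after word 11 ("about").
Base order: Nora has admitted Bart believed that the lawyer asked about what.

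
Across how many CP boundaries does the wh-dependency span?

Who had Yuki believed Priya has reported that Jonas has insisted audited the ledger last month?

"who" is extracted from the subject of "audited".
Boundaries crossed, outermost first: [Ø], [that], [Ø] — 3 in total.

3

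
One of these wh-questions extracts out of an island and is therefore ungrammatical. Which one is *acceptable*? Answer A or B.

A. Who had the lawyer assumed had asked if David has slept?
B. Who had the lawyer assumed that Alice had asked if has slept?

In B, the wh-phrase is extracted from inside a wh-island (introduced by "if"), which blocks movement.
In A, the extraction path crosses only that-complement boundaries, which are transparent.
So A is grammatical.

A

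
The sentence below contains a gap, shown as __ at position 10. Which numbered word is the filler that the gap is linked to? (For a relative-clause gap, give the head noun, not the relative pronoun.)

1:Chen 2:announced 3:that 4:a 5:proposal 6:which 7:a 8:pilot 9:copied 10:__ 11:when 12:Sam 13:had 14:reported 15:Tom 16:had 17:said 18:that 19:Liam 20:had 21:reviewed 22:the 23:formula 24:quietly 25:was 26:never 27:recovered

The gap at 10 is the object of "copied", inside a relative clause.
The relative pronoun is "which" (word 6); it is bound by the head noun immediately before it.
Its filler is the head noun "proposal", at word 5.

5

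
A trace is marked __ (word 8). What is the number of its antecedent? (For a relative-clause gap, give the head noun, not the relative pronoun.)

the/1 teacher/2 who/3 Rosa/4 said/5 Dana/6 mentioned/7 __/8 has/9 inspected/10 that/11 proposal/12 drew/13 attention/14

2

The gap at 8 is the subject of "inspected", inside a relative clause.
The relative pronoun is "who" (word 3); it is bound by the head noun immediately before it.
Its filler is the head noun "teacher", at word 2.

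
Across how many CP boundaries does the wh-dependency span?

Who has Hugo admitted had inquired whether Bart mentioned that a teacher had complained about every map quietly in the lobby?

1

"who" is extracted from the subject of "inquired".
Boundaries crossed, outermost first: [Ø] — 1 in total.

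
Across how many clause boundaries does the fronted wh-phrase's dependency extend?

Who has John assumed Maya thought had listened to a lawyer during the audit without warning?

"who" is extracted from the subject of "listened".
Boundaries crossed, outermost first: [Ø], [Ø] — 2 in total.

2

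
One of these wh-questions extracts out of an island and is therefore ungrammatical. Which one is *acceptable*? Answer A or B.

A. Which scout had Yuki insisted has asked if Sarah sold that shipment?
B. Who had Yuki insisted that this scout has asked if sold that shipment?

A

In B, the wh-phrase is extracted from inside a wh-island (introduced by "if"), which blocks movement.
In A, the extraction path crosses only that-complement boundaries, which are transparent.
So A is grammatical.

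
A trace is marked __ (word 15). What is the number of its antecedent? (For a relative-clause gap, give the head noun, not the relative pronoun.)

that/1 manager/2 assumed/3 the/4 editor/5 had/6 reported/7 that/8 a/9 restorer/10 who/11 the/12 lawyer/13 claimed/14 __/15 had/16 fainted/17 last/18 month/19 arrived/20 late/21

10

The gap at 15 is the subject of "fainted", inside a relative clause.
The relative pronoun is "who" (word 11); it is bound by the head noun immediately before it.
Its filler is the head noun "restorer", at word 10.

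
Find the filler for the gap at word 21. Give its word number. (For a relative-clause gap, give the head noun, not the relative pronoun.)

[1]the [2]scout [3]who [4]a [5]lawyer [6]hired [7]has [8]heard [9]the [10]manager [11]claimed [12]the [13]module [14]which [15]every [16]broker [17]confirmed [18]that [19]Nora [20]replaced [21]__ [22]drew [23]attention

13

The gap at 21 is the object of "replaced", inside a relative clause.
The relative pronoun is "which" (word 14); it is bound by the head noun immediately before it.
Its filler is the head noun "module", at word 13.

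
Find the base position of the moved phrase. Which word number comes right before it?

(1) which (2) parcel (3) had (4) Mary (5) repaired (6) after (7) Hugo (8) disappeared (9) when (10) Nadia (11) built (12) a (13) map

The displaced element is "which parcel" (word 2).
It functions as the direct object of "repaired", so the gap sits immediately after word 5 ("repaired").
Base order: Mary had repaired which parcel after Hugo disappeared when Nadia built a map.

5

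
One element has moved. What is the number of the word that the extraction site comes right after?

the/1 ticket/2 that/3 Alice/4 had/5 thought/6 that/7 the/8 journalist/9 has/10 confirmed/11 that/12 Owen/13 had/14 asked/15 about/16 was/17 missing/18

16

The displaced element is "the ticket" (word 2).
It is linked across 2 clause boundaries (that → that).
It functions as the object of the preposition "about" of "asked", so the gap sits immediately after word 16 ("about").
Base order: Alice had thought that the journalist has confirmed that Owen had asked about the ticket.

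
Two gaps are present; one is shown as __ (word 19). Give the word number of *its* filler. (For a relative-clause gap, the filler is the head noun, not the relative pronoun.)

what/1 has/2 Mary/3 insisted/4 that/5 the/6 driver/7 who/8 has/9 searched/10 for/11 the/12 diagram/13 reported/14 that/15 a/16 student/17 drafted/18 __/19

The marked gap is the direct object of "drafted".
Its filler is the fronted wh-phrase "what", at word 1.
(The other dependency links word 7 to a gap after word 8.)

1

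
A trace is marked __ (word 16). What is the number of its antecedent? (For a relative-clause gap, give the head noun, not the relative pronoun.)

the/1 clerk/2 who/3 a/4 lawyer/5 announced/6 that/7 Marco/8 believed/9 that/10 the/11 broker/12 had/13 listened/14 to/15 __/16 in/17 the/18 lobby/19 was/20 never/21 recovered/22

2

The gap at 16 is the prepositional object of "listened", inside a relative clause.
The relative pronoun is "who" (word 3); it is bound by the head noun immediately before it.
Its filler is the head noun "clerk", at word 2.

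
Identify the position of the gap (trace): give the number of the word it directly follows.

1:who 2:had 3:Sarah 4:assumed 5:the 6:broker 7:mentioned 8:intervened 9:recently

The displaced element is "who" (word 1).
It is linked across 2 clause boundaries (Ø → Ø).
It functions as the subject of "intervened", so the gap sits immediately after word 7 ("mentioned").
Base order: Sarah had assumed the broker mentioned who intervened recently.

7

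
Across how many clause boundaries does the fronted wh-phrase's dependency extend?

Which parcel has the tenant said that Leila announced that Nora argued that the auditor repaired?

3

"which parcel" is extracted from the object of "repaired".
Boundaries crossed, outermost first: [that], [that], [that] — 3 in total.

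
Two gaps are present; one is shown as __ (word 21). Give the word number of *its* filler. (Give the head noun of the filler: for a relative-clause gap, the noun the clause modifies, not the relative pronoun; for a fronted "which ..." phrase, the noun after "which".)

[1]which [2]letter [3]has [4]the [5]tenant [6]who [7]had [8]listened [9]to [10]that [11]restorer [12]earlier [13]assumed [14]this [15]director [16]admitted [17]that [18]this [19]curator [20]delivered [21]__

The marked gap is the direct object of "delivered".
Its filler is the fronted wh-phrase "which letter", at word 2.
(The other dependency links word 5 to a gap after word 6.)

2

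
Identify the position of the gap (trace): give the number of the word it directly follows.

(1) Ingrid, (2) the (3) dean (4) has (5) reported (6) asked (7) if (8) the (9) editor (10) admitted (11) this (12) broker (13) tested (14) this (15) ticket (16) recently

5

The displaced element is "Ingrid" (word 1).
It is linked across 1 clause boundary (Ø).
It functions as the subject of "asked", so the gap sits immediately after word 5 ("reported").
Base order: The dean has reported that Ingrid asked if the editor admitted this broker tested this ticket recently.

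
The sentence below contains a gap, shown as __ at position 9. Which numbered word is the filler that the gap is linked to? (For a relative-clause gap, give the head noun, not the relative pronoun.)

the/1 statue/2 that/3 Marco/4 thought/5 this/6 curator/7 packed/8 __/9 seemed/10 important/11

2

The gap at 9 is the object of "packed", inside a relative clause.
The relative pronoun is "that" (word 3); it is bound by the head noun immediately before it.
Its filler is the head noun "statue", at word 2.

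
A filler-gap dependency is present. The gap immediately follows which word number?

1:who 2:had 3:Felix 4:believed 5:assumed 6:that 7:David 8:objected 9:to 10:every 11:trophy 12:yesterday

The displaced element is "who" (word 1).
It is linked across 1 clause boundary (Ø).
It functions as the subject of "assumed", so the gap sits immediately after word 4 ("believed").
Base order: Felix had believed who assumed that David objected to every trophy yesterday.

4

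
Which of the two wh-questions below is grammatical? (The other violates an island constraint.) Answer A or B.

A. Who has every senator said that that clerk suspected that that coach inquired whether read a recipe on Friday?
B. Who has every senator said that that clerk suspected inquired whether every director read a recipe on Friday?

B

In A, the wh-phrase is extracted from inside a wh-island (introduced by "whether"), which blocks movement.
In B, the extraction path crosses only that-complement boundaries, which are transparent.
So B is grammatical.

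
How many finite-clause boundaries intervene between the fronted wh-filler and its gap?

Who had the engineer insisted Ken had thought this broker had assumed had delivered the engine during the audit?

3

"who" is extracted from the subject of "delivered".
Boundaries crossed, outermost first: [Ø], [Ø], [Ø] — 3 in total.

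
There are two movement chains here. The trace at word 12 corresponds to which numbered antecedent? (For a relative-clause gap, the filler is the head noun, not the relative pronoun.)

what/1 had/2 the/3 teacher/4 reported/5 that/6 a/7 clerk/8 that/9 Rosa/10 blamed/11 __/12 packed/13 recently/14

The marked gap is inside the relative clause, the direct object of "blamed".
Its filler is the head noun "clerk" (via "that"), at word 8.
(The other dependency links word 1 to a gap after word 13.)

8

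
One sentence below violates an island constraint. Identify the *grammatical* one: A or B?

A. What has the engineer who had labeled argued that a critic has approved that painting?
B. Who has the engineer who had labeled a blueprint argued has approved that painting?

B

In A, the wh-phrase is extracted from inside a complex-NP island (relative clause) (introduced by "who"), which blocks movement.
In B, the extraction path crosses only that-complement boundaries, which are transparent.
So B is grammatical.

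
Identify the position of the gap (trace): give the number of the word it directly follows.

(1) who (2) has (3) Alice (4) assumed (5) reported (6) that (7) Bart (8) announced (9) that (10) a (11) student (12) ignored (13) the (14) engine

The displaced element is "who" (word 1).
It is linked across 1 clause boundary (Ø).
It functions as the subject of "reported", so the gap sits immediately after word 4 ("assumed").
Base order: Alice has assumed that who reported that Bart announced that a student ignored the engine.

4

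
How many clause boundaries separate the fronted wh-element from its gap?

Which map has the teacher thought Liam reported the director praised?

"which map" is extracted from the object of "praised".
Boundaries crossed, outermost first: [Ø], [Ø] — 2 in total.

2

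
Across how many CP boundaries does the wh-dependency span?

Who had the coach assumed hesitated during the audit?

"who" is extracted from the subject of "hesitated".
Boundaries crossed, outermost first: [Ø] — 1 in total.

1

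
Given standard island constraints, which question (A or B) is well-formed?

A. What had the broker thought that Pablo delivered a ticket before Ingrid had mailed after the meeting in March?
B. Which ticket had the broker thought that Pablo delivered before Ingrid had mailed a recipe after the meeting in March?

In A, the wh-phrase is extracted from inside an adjunct island (introduced by "before"), which blocks movement.
In B, the extraction path crosses only that-complement boundaries, which are transparent.
So B is grammatical.

B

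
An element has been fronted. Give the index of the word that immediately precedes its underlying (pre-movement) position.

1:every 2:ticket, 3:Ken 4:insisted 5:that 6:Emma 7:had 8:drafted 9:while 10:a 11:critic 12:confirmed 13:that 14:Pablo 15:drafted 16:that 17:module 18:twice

8

The displaced element is "every ticket" (word 2).
It is linked across 1 clause boundary (that).
It functions as the direct object of "drafted", so the gap sits immediately after word 8 ("drafted").
Base order: Ken insisted that Emma had drafted every ticket while a critic confirmed that Pablo drafted that module twice.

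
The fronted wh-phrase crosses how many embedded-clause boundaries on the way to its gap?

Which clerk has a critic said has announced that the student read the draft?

"which clerk" is extracted from the subject of "announced".
Boundaries crossed, outermost first: [Ø] — 1 in total.

1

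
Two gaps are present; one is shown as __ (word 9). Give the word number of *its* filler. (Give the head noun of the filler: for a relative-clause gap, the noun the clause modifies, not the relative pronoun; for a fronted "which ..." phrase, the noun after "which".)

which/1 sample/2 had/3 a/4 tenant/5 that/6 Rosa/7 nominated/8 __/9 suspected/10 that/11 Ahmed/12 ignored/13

5

The marked gap is inside the relative clause, the direct object of "nominated".
Its filler is the head noun "tenant" (via "that"), at word 5.
(The other dependency links word 2 to a gap after word 13.)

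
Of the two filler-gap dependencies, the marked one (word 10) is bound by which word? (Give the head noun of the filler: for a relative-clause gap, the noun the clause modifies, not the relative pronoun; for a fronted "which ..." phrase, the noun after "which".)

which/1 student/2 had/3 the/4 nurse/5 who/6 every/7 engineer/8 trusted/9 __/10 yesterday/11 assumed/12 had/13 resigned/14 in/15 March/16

The marked gap is inside the relative clause, the direct object of "trusted".
Its filler is the head noun "nurse" (via "who"), at word 5.
(The other dependency links word 2 to a gap after word 12.)

5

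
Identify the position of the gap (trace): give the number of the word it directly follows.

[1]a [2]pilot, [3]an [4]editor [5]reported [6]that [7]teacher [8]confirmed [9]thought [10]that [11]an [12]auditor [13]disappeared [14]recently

8

The displaced element is "a pilot" (word 2).
It is linked across 2 clause boundaries (Ø → Ø).
It functions as the subject of "thought", so the gap sits immediately after word 8 ("confirmed").
Base order: An editor reported that teacher confirmed a pilot thought that an auditor disappeared recently.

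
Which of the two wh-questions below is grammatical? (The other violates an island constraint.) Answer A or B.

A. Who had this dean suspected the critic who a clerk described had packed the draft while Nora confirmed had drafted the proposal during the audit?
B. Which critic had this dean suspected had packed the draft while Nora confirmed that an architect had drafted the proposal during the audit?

In A, the wh-phrase is extracted from inside an adjunct island (introduced by "while"), which blocks movement.
In B, the extraction path crosses only that-complement boundaries, which are transparent.
So B is grammatical.

B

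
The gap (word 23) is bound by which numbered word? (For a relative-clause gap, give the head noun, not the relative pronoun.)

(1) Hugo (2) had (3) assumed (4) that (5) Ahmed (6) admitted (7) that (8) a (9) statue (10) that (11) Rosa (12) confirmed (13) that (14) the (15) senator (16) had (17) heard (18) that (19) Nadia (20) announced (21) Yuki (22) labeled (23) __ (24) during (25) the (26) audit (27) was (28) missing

9

The gap at 23 is the object of "labeled", inside a relative clause.
The relative pronoun is "that" (word 10); it is bound by the head noun immediately before it.
Its filler is the head noun "statue", at word 9.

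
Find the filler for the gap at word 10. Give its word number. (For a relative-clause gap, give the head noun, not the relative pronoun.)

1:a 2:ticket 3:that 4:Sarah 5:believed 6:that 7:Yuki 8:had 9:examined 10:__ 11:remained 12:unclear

2

The gap at 10 is the object of "examined", inside a relative clause.
The relative pronoun is "that" (word 3); it is bound by the head noun immediately before it.
Its filler is the head noun "ticket", at word 2.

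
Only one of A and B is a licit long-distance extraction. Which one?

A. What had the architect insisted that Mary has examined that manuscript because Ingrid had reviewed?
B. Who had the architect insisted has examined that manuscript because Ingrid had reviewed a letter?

B

In A, the wh-phrase is extracted from inside an adjunct island (introduced by "because"), which blocks movement.
In B, the extraction path crosses only that-complement boundaries, which are transparent.
So B is grammatical.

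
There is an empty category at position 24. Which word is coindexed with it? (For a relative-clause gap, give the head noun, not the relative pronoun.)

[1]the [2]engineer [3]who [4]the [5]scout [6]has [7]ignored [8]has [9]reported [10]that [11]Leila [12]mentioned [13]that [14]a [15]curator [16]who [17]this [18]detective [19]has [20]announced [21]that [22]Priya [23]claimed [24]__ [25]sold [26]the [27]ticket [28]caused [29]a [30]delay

15

The gap at 24 is the subject of "sold", inside a relative clause.
The relative pronoun is "who" (word 16); it is bound by the head noun immediately before it.
Its filler is the head noun "curator", at word 15.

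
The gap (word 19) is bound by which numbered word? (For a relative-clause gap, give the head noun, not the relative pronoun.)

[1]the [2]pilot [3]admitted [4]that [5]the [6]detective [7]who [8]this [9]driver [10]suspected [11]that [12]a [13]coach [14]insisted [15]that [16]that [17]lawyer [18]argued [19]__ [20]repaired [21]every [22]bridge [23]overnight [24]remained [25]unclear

The gap at 19 is the subject of "repaired", inside a relative clause.
The relative pronoun is "who" (word 7); it is bound by the head noun immediately before it.
Its filler is the head noun "detective", at word 6.

6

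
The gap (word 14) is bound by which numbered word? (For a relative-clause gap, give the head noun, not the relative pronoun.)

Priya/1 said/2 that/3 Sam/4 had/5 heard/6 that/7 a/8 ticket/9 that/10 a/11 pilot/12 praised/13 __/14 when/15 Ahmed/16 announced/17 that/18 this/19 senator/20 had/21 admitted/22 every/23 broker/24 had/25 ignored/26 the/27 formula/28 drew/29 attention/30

9

The gap at 14 is the object of "praised", inside a relative clause.
The relative pronoun is "that" (word 10); it is bound by the head noun immediately before it.
Its filler is the head noun "ticket", at word 9.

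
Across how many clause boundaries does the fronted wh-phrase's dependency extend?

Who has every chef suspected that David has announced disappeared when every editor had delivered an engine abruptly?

2

"who" is extracted from the subject of "disappeared".
Boundaries crossed, outermost first: [that], [Ø] — 2 in total.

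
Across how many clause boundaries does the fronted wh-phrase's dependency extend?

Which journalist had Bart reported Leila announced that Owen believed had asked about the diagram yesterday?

3

"which journalist" is extracted from the subject of "asked".
Boundaries crossed, outermost first: [Ø], [that], [Ø] — 3 in total.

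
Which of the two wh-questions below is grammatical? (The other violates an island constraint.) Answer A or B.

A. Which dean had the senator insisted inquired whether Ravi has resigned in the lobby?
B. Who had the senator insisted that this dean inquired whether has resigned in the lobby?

In B, the wh-phrase is extracted from inside a wh-island (introduced by "whether"), which blocks movement.
In A, the extraction path crosses only that-complement boundaries, which are transparent.
So A is grammatical.

A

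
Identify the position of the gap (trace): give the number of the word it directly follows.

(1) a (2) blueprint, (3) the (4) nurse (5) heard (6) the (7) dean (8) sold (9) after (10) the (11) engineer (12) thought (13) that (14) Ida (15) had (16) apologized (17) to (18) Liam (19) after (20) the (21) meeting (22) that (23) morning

The displaced element is "a blueprint" (word 2).
It is linked across 1 clause boundary (Ø).
It functions as the direct object of "sold", so the gap sits immediately after word 8 ("sold").
Base order: The nurse heard the dean sold a blueprint after the engineer thought that Ida had apologized to Liam after the meeting that morning.

8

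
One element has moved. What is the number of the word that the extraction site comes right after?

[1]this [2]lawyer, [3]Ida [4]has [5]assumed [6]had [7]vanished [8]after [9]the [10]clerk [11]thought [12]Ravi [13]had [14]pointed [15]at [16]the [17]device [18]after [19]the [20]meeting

5

The displaced element is "this lawyer" (word 2).
It is linked across 1 clause boundary (Ø).
It functions as the subject of "vanished", so the gap sits immediately after word 5 ("assumed").
Base order: Ida has assumed that this lawyer had vanished after the clerk thought Ravi had pointed at the device after the meeting.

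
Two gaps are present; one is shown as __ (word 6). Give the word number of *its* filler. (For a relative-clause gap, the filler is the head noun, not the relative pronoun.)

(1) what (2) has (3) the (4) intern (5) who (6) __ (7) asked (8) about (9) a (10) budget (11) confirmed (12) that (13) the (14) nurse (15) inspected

4

The marked gap is inside the relative clause, the subject of "asked".
Its filler is the head noun "intern" (via "who"), at word 4.
(The other dependency links word 1 to a gap after word 15.)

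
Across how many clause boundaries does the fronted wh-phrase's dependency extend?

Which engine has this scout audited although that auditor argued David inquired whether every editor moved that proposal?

"which engine" originates inside the matrix clause — no clause boundary is crossed.

0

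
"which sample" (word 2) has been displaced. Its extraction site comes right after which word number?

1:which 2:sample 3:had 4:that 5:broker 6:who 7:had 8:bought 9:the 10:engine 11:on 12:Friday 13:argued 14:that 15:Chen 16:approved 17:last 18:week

16

The displaced element is "which sample" (word 2).
It is linked across 1 clause boundary (that).
It functions as the direct object of "approved", so the gap sits immediately after word 16 ("approved").
Base order: That broker who had bought the engine on Friday had argued that Chen approved which sample last week.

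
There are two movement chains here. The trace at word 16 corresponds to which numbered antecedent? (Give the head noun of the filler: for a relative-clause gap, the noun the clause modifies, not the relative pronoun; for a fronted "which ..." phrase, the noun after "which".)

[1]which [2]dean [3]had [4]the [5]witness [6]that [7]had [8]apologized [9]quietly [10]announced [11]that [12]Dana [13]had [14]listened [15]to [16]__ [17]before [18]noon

2

The marked gap is the object of the preposition "to" of "listened".
Its filler is the fronted wh-phrase "which dean", at word 2.
(The other dependency links word 5 to a gap after word 6.)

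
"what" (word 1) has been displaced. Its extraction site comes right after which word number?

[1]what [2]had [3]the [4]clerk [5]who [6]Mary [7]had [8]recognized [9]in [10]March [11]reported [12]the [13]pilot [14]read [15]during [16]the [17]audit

14

The displaced element is "what" (word 1).
It is linked across 1 clause boundary (Ø).
It functions as the direct object of "read", so the gap sits immediately after word 14 ("read").
Base order: The clerk who Mary had recognized in March had reported the pilot read what during the audit.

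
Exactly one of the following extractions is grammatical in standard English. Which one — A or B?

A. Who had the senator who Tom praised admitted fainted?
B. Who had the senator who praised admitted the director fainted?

A

In B, the wh-phrase is extracted from inside a complex-NP island (relative clause) (introduced by "who"), which blocks movement.
In A, the extraction path crosses only that-complement boundaries, which are transparent.
So A is grammatical.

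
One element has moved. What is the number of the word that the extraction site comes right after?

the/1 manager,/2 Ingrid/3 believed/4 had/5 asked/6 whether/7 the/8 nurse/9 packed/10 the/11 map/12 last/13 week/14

The displaced element is "the manager" (word 2).
It is linked across 1 clause boundary (Ø).
It functions as the subject of "asked", so the gap sits immediately after word 4 ("believed").
Base order: Ingrid believed that the manager had asked whether the nurse packed the map last week.

4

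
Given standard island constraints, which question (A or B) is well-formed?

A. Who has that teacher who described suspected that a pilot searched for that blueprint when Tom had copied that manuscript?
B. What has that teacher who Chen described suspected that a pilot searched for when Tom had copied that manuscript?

In A, the wh-phrase is extracted from inside a complex-NP island (relative clause) (introduced by "who"), which blocks movement.
In B, the extraction path crosses only that-complement boundaries, which are transparent.
So B is grammatical.

B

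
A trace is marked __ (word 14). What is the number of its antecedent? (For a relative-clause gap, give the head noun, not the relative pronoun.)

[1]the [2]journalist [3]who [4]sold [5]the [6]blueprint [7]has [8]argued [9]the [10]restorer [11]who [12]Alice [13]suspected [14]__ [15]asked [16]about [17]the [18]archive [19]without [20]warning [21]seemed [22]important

The gap at 14 is the subject of "asked", inside a relative clause.
The relative pronoun is "who" (word 11); it is bound by the head noun immediately before it.
Its filler is the head noun "restorer", at word 10.

10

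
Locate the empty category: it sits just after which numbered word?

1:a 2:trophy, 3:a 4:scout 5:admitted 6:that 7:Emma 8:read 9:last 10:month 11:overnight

8

The displaced element is "a trophy" (word 2).
It is linked across 1 clause boundary (that).
It functions as the direct object of "read", so the gap sits immediately after word 8 ("read").
Base order: A scout admitted that Emma read a trophy last month overnight.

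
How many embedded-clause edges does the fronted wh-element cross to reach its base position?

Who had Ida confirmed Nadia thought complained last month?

"who" is extracted from the subject of "complained".
Boundaries crossed, outermost first: [Ø], [Ø] — 2 in total.

2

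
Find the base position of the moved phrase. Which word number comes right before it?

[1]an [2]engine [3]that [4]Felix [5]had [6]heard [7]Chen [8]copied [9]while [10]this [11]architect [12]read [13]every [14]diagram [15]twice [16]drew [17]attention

8

The displaced element is "an engine" (word 2).
It is linked across 1 clause boundary (Ø).
It functions as the direct object of "copied", so the gap sits immediately after word 8 ("copied").
Base order: Felix had heard Chen copied an engine while this architect read every diagram twice.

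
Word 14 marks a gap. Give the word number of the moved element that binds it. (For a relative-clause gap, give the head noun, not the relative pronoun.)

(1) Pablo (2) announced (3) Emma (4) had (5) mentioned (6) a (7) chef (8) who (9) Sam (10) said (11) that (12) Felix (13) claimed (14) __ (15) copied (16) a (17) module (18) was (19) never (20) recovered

The gap at 14 is the subject of "copied", inside a relative clause.
The relative pronoun is "who" (word 8); it is bound by the head noun immediately before it.
Its filler is the head noun "chef", at word 7.

7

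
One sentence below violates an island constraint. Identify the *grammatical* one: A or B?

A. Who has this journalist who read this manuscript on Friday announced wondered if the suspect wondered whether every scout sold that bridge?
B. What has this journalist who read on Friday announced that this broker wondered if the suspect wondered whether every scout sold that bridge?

A

In B, the wh-phrase is extracted from inside a complex-NP island (relative clause) (introduced by "who"), which blocks movement.
In A, the extraction path crosses only that-complement boundaries, which are transparent.
So A is grammatical.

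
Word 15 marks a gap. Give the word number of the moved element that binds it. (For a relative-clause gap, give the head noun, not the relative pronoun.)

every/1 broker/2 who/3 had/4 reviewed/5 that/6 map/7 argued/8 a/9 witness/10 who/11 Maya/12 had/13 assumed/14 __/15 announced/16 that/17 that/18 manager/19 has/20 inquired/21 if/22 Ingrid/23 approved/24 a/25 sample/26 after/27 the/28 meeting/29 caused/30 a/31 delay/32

The gap at 15 is the subject of "announced", inside a relative clause.
The relative pronoun is "who" (word 11); it is bound by the head noun immediately before it.
Its filler is the head noun "witness", at word 10.

10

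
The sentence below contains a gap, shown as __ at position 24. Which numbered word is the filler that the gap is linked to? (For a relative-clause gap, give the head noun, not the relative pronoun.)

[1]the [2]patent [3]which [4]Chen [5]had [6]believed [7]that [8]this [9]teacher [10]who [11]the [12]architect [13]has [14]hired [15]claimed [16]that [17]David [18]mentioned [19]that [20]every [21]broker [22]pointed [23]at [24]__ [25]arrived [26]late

The gap at 24 is the prepositional object of "pointed", inside a relative clause.
The relative pronoun is "which" (word 3); it is bound by the head noun immediately before it.
Its filler is the head noun "patent", at word 2.

2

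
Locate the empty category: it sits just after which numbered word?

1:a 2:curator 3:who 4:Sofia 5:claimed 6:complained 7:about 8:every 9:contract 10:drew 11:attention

5

The displaced element is "a curator" (word 2).
It is linked across 1 clause boundary (Ø).
It functions as the subject of "complained", so the gap sits immediately after word 5 ("claimed").
Base order: Sofia claimed that a curator complained about every contract.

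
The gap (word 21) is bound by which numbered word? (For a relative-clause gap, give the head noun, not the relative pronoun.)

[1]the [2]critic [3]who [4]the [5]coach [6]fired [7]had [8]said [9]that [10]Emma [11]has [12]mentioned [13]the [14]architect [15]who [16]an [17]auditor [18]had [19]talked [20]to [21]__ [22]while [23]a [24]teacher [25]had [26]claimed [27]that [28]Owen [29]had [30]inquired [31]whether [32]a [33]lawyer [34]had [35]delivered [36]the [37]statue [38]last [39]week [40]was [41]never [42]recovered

14

The gap at 21 is the prepositional object of "talked", inside a relative clause.
The relative pronoun is "who" (word 15); it is bound by the head noun immediately before it.
Its filler is the head noun "architect", at word 14.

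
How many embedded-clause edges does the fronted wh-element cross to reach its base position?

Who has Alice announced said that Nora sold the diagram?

1

"who" is extracted from the subject of "said".
Boundaries crossed, outermost first: [Ø] — 1 in total.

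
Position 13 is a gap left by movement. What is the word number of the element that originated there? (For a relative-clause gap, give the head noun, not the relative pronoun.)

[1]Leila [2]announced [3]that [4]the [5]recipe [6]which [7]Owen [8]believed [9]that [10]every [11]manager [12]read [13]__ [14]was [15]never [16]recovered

5

The gap at 13 is the object of "read", inside a relative clause.
The relative pronoun is "which" (word 6); it is bound by the head noun immediately before it.
Its filler is the head noun "recipe", at word 5.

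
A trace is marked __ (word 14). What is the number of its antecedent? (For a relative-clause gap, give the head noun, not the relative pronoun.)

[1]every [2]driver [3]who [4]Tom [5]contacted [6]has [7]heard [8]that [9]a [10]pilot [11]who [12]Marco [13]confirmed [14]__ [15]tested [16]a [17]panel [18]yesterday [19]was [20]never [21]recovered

The gap at 14 is the subject of "tested", inside a relative clause.
The relative pronoun is "who" (word 11); it is bound by the head noun immediately before it.
Its filler is the head noun "pilot", at word 10.

10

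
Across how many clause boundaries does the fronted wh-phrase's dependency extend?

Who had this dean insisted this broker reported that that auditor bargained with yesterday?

2

"who" is extracted from the PP object of "bargained".
Boundaries crossed, outermost first: [Ø], [that] — 2 in total.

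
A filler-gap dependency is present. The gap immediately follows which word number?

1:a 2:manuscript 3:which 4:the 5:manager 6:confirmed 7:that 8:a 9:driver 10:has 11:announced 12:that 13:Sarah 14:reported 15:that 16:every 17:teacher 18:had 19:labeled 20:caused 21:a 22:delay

19

The displaced element is "a manuscript" (word 2).
It is linked across 3 clause boundaries (that → that → that).
It functions as the direct object of "labeled", so the gap sits immediately after word 19 ("labeled").
Base order: The manager confirmed that a driver has announced that Sarah reported that every teacher had labeled a manuscript.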